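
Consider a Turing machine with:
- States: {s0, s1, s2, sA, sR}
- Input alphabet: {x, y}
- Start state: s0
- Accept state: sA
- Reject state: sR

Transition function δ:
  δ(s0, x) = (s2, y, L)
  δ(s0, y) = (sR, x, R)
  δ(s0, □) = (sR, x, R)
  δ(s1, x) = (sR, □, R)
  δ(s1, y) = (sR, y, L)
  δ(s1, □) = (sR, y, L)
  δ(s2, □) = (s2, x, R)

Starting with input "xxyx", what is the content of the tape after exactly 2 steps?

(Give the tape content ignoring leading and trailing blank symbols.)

Execution trace:
Initial: [s0]xxyx
Step 1: δ(s0, x) = (s2, y, L) → [s2]□yxyx
Step 2: δ(s2, □) = (s2, x, R) → x[s2]yxyx

No transition is defined for δ(s2, y). By convention the machine halts and rejects.

After 2 steps, the tape (ignoring leading/trailing blanks) is: xyxyx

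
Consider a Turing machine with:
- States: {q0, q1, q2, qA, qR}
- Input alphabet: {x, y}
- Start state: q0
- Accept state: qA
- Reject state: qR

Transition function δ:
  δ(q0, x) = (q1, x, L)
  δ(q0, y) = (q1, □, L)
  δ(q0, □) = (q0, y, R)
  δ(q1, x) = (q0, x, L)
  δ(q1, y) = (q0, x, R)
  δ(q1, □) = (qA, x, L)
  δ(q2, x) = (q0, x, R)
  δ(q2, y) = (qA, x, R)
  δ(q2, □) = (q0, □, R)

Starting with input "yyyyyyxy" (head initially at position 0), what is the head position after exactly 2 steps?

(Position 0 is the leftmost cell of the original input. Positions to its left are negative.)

Execution trace (head position shown):
Step 0: [q0]yyyyyyxy  (head at position 0)
Step 1: move left → [q1]□□yyyyyxy  (head at position -1)
Step 2: move left → [qA]□x□yyyyyxy  (head at position -2)

After 2 steps, the head is at position -2.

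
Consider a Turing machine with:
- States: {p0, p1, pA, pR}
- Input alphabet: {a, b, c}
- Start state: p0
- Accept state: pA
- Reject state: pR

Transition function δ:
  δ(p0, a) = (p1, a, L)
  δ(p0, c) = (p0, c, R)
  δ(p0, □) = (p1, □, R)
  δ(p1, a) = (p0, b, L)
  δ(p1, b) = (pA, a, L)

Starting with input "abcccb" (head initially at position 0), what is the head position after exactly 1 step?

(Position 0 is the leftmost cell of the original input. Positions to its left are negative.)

Execution trace (head position shown):
Step 0: [p0]abcccb  (head at position 0)
Step 1: move left → [p1]□abcccb  (head at position -1)

After 1 step, the head is at position -1.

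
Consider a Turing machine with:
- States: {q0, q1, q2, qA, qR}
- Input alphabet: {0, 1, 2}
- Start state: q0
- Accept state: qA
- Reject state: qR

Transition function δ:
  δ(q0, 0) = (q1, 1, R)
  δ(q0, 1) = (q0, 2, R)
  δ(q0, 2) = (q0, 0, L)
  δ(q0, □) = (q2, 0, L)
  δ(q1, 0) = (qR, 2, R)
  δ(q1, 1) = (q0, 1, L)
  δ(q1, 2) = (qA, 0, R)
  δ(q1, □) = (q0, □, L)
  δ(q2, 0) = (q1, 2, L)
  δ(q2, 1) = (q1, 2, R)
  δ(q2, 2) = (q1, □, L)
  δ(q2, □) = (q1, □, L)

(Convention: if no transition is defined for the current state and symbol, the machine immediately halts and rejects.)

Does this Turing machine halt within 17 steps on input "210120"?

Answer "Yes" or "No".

Execution trace:
Initial: [q0]210120
Step 1: δ(q0, 2) = (q0, 0, L) → [q0]□010120
Step 2: δ(q0, □) = (q2, 0, L) → [q2]□0010120
Step 3: δ(q2, □) = (q1, □, L) → [q1]□□0010120
Step 4: δ(q1, □) = (q0, □, L) → [q0]□□□0010120
Step 5: δ(q0, □) = (q2, 0, L) → [q2]□0□□0010120
Step 6: δ(q2, □) = (q1, □, L) → [q1]□□0□□0010120
Step 7: δ(q1, □) = (q0, □, L) → [q0]□□□0□□0010120
Step 8: δ(q0, □) = (q2, 0, L) → [q2]□0□□0□□0010120
Step 9: δ(q2, □) = (q1, □, L) → [q1]□□0□□0□□0010120
Step 10: δ(q1, □) = (q0, □, L) → [q0]□□□0□□0□□0010120
Step 11: δ(q0, □) = (q2, 0, L) → [q2]□0□□0□□0□□0010120
Step 12: δ(q2, □) = (q1, □, L) → [q1]□□0□□0□□0□□0010120
Step 13: δ(q1, □) = (q0, □, L) → [q0]□□□0□□0□□0□□0010120
Step 14: δ(q0, □) = (q2, 0, L) → [q2]□0□□0□□0□□0□□0010120
Step 15: δ(q2, □) = (q1, □, L) → [q1]□□0□□0□□0□□0□□0010120
Step 16: δ(q1, □) = (q0, □, L) → [q0]□□□0□□0□□0□□0□□0010120
Step 17: δ(q0, □) = (q2, 0, L) → [q2]□0□□0□□0□□0□□0□□0010120

The machine has not reached a halting state after 17 steps.
The machine did not halt within the 17-step bound.

Answer: No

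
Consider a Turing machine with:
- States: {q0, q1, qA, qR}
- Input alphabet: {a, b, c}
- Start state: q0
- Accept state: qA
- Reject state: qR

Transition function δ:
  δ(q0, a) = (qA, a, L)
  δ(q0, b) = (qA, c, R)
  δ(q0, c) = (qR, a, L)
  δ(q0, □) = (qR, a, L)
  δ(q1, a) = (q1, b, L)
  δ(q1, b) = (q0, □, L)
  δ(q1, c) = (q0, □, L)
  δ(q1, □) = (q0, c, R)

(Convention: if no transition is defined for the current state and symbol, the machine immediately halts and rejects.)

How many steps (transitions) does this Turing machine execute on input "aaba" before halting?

Execution trace:
Initial: [q0]aaba
Step 1: δ(q0, a) = (qA, a, L) → [qA]□aaba

The machine reaches the accept state qA and halts.

The machine executed 1 step before halting.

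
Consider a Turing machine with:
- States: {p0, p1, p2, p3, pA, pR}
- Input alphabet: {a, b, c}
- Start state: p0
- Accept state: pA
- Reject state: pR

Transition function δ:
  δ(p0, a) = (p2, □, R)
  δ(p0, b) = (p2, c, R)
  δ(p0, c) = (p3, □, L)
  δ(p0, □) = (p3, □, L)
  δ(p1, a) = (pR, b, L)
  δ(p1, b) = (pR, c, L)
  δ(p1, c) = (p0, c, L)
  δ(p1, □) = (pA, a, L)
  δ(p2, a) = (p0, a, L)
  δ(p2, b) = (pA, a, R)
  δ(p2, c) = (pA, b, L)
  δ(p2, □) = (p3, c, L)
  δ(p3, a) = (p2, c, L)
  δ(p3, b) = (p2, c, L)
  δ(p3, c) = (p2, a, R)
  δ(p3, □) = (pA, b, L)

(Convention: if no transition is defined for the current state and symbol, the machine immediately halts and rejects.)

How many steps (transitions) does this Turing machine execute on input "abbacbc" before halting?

Execution trace:
Initial: [p0]abbacbc
Step 1: δ(p0, a) = (p2, □, R) → □[p2]bbacbc
Step 2: δ(p2, b) = (pA, a, R) → □a[pA]bacbc

The machine reaches the accept state pA and halts.

The machine executed 2 steps before halting.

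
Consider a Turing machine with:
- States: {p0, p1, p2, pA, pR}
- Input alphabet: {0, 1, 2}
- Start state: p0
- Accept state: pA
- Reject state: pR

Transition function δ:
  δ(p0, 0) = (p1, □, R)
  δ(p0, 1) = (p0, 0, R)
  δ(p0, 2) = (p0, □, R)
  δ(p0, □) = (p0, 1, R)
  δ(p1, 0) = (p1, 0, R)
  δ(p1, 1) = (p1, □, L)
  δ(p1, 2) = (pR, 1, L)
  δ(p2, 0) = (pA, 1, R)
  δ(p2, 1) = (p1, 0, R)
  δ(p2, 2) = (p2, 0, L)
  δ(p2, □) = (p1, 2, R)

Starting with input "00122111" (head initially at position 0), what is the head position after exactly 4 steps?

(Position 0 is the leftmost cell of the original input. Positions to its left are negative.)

Execution trace (head position shown):
Step 0: [p0]00122111  (head at position 0)
Step 1: move right → □[p1]0122111  (head at position 1)
Step 2: move right → □0[p1]122111  (head at position 2)
Step 3: move left → □[p1]0□22111  (head at position 1)
Step 4: move right → □0[p1]□22111  (head at position 2)

After 4 steps, the head is at position 2.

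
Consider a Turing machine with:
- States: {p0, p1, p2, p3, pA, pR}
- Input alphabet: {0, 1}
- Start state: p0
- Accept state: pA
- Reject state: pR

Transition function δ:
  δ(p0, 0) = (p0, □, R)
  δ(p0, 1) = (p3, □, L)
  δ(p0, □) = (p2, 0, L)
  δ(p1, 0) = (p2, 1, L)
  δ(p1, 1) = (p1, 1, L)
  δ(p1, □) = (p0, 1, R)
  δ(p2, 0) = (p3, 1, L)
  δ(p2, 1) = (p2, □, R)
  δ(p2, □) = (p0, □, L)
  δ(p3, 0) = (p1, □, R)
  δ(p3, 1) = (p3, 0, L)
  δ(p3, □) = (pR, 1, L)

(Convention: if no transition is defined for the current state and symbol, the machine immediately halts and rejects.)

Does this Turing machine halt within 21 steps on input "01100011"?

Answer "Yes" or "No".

Execution trace:
Initial: [p0]01100011
Step 1: δ(p0, 0) = (p0, □, R) → □[p0]1100011
Step 2: δ(p0, 1) = (p3, □, L) → [p3]□□100011
Step 3: δ(p3, □) = (pR, 1, L) → [pR]□1□100011

The machine reaches the reject state pR and halts.
The machine halted after 3 steps (within the 21-step bound).

Answer: Yes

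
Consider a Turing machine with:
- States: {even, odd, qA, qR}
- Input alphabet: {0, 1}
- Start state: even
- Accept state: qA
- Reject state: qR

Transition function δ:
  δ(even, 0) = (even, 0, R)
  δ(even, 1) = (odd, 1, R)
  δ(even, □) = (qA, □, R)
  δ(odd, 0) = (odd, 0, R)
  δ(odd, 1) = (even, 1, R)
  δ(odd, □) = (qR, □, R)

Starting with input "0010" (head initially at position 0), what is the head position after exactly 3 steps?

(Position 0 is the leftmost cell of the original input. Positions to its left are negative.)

Execution trace (head position shown):
Step 0: [even]0010  (head at position 0)
Step 1: move right → 0[even]010  (head at position 1)
Step 2: move right → 00[even]10  (head at position 2)
Step 3: move right → 001[odd]0  (head at position 3)

After 3 steps, the head is at position 3.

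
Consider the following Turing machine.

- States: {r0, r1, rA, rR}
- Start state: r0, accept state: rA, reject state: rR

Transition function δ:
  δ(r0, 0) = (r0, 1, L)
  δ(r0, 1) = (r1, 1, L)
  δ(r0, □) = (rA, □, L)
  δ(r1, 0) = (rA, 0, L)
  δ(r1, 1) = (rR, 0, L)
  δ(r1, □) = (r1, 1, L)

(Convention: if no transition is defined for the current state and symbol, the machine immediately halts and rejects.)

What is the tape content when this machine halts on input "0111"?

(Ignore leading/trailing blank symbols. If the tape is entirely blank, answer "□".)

Execution trace:
Initial: [r0]0111
Step 1: δ(r0, 0) = (r0, 1, L) → [r0]□1111
Step 2: δ(r0, □) = (rA, □, L) → [rA]□□1111

The machine reaches the accept state rA and halts.

Final tape (ignoring leading/trailing blanks): 1111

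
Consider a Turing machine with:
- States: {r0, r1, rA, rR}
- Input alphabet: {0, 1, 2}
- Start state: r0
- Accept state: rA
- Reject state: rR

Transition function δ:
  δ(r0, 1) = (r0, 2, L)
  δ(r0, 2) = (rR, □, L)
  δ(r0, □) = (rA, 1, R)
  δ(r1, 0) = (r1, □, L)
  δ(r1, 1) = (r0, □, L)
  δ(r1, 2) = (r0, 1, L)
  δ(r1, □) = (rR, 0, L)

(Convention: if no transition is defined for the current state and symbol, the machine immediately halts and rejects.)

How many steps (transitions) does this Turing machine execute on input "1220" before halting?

Execution trace:
Initial: [r0]1220
Step 1: δ(r0, 1) = (r0, 2, L) → [r0]□2220
Step 2: δ(r0, □) = (rA, 1, R) → 1[rA]2220

The machine reaches the accept state rA and halts.

The machine executed 2 steps before halting.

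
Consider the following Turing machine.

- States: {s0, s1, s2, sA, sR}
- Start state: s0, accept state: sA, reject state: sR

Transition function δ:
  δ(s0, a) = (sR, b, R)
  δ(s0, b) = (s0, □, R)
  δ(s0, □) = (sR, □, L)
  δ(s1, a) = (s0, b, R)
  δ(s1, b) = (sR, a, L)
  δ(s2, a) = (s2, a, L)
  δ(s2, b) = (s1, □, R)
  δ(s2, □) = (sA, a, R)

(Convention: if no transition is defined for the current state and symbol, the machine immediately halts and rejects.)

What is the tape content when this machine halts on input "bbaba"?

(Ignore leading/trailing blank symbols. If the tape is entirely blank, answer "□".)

Execution trace:
Initial: [s0]bbaba
Step 1: δ(s0, b) = (s0, □, R) → □[s0]baba
Step 2: δ(s0, b) = (s0, □, R) → □□[s0]aba
Step 3: δ(s0, a) = (sR, b, R) → □□b[sR]ba

The machine reaches the reject state sR and halts.

Final tape (ignoring leading/trailing blanks): bba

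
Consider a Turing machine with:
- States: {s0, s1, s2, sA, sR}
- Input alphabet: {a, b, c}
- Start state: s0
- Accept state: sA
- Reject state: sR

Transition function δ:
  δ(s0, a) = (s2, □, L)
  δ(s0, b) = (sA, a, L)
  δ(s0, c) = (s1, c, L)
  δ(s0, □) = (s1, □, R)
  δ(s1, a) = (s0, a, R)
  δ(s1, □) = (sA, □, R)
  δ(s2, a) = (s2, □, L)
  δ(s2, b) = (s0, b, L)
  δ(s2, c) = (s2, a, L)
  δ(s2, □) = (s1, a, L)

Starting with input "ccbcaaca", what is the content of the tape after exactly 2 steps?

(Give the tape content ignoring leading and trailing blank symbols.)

Execution trace:
Initial: [s0]ccbcaaca
Step 1: δ(s0, c) = (s1, c, L) → [s1]□ccbcaaca
Step 2: δ(s1, □) = (sA, □, R) → □[sA]ccbcaaca

The machine reaches the accept state sA and halts.

After 2 steps, the tape (ignoring leading/trailing blanks) is: ccbcaaca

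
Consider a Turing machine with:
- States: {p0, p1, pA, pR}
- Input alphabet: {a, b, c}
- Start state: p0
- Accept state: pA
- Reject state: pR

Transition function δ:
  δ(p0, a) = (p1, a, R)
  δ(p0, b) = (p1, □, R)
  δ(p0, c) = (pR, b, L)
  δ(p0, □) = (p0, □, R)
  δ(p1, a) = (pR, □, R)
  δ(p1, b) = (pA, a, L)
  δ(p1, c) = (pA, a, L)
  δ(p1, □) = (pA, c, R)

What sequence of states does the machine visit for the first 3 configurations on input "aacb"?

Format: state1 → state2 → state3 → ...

Execution trace:
Initial: [p0]aacb
Step 1: δ(p0, a) = (p1, a, R) → a[p1]acb
Step 2: δ(p1, a) = (pR, □, R) → a□[pR]cb

The machine reaches the reject state pR and halts.

State sequence: p0 → p1 → pR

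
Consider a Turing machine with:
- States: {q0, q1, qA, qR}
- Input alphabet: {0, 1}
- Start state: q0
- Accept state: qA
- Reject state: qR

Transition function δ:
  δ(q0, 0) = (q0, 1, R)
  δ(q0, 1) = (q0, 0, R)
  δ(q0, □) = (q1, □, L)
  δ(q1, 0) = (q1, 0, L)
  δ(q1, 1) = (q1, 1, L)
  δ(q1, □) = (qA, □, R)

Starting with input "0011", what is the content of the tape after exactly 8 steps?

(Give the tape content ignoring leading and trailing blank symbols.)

Execution trace:
Initial: [q0]0011
Step 1: δ(q0, 0) = (q0, 1, R) → 1[q0]011
Step 2: δ(q0, 0) = (q0, 1, R) → 11[q0]11
Step 3: δ(q0, 1) = (q0, 0, R) → 110[q0]1
Step 4: δ(q0, 1) = (q0, 0, R) → 1100[q0]□
Step 5: δ(q0, □) = (q1, □, L) → 110[q1]0□
Step 6: δ(q1, 0) = (q1, 0, L) → 11[q1]00□
Step 7: δ(q1, 0) = (q1, 0, L) → 1[q1]100□
Step 8: δ(q1, 1) = (q1, 1, L) → [q1]1100□

After 8 steps, the tape (ignoring leading/trailing blanks) is: 1100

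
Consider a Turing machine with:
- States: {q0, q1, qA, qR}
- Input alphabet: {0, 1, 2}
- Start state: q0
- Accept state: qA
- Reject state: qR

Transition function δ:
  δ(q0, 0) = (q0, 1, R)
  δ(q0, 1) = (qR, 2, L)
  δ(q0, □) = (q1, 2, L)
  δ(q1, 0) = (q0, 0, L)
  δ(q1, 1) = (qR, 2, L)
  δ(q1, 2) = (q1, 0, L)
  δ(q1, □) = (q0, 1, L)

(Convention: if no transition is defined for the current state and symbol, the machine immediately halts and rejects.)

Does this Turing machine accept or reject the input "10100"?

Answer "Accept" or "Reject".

Execution trace:
Initial: [q0]10100
Step 1: δ(q0, 1) = (qR, 2, L) → [qR]□20100

The machine reaches the reject state qR and halts.

Answer: Reject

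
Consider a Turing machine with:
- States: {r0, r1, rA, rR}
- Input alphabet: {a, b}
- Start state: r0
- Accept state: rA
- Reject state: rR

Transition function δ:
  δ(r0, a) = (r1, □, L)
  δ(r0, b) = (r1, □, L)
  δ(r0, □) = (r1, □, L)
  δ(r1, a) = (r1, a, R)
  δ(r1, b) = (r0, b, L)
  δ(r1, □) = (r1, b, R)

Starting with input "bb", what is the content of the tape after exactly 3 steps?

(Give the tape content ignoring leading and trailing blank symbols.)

Execution trace:
Initial: [r0]bb
Step 1: δ(r0, b) = (r1, □, L) → [r1]□□b
Step 2: δ(r1, □) = (r1, b, R) → b[r1]□b
Step 3: δ(r1, □) = (r1, b, R) → bb[r1]b

After 3 steps, the tape (ignoring leading/trailing blanks) is: bbb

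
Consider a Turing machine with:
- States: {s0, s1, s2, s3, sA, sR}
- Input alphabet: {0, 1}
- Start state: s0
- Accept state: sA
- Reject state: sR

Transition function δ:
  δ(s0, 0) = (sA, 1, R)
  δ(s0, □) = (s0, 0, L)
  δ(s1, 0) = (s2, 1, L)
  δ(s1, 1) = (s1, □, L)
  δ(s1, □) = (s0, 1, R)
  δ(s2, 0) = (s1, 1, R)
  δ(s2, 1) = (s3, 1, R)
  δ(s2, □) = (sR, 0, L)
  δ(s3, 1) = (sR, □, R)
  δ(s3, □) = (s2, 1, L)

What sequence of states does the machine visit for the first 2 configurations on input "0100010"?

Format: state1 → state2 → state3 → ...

Execution trace:
Initial: [s0]0100010
Step 1: δ(s0, 0) = (sA, 1, R) → 1[sA]100010

The machine reaches the accept state sA and halts.

State sequence: s0 → sA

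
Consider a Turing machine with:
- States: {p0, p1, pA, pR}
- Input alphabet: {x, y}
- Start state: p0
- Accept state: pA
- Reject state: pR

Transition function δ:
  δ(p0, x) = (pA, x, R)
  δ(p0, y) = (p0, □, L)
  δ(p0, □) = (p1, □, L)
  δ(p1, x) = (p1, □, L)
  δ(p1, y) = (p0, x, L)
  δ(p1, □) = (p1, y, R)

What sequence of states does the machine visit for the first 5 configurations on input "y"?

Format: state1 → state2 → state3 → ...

Execution trace:
Initial: [p0]y
Step 1: δ(p0, y) = (p0, □, L) → [p0]□□
Step 2: δ(p0, □) = (p1, □, L) → [p1]□□□
Step 3: δ(p1, □) = (p1, y, R) → y[p1]□□
Step 4: δ(p1, □) = (p1, y, R) → yy[p1]□

State sequence: p0 → p0 → p1 → p1 → p1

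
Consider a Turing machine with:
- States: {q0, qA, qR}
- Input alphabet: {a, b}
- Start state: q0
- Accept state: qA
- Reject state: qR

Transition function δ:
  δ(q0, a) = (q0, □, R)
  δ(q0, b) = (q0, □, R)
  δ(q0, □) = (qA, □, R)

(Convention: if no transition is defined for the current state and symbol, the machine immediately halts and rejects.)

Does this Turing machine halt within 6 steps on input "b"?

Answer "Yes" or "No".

Execution trace:
Initial: [q0]b
Step 1: δ(q0, b) = (q0, □, R) → □[q0]□
Step 2: δ(q0, □) = (qA, □, R) → □□[qA]□

The machine reaches the accept state qA and halts.
The machine halted after 2 steps (within the 6-step bound).

Answer: Yes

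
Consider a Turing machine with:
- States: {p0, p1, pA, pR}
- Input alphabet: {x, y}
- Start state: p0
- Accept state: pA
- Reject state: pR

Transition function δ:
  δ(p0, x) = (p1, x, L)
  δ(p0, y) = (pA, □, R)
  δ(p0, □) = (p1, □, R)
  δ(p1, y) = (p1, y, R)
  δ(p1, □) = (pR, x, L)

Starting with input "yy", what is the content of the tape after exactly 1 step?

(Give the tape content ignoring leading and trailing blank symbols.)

Execution trace:
Initial: [p0]yy
Step 1: δ(p0, y) = (pA, □, R) → □[pA]y

The machine reaches the accept state pA and halts.

After 1 step, the tape (ignoring leading/trailing blanks) is: y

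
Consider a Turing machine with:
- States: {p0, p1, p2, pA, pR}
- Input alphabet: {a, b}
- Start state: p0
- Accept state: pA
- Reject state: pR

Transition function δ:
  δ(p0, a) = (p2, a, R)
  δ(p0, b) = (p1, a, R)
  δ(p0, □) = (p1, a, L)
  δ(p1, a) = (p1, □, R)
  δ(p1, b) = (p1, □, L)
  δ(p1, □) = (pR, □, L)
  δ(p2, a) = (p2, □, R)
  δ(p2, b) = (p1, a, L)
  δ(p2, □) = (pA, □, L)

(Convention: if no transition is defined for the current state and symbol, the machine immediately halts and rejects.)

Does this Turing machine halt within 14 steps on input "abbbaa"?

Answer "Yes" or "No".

Execution trace:
Initial: [p0]abbbaa
Step 1: δ(p0, a) = (p2, a, R) → a[p2]bbbaa
Step 2: δ(p2, b) = (p1, a, L) → [p1]aabbaa
Step 3: δ(p1, a) = (p1, □, R) → □[p1]abbaa
Step 4: δ(p1, a) = (p1, □, R) → □□[p1]bbaa
Step 5: δ(p1, b) = (p1, □, L) → □[p1]□□baa
Step 6: δ(p1, □) = (pR, □, L) → [pR]□□□baa

The machine reaches the reject state pR and halts.
The machine halted after 6 steps (within the 14-step bound).

Answer: Yes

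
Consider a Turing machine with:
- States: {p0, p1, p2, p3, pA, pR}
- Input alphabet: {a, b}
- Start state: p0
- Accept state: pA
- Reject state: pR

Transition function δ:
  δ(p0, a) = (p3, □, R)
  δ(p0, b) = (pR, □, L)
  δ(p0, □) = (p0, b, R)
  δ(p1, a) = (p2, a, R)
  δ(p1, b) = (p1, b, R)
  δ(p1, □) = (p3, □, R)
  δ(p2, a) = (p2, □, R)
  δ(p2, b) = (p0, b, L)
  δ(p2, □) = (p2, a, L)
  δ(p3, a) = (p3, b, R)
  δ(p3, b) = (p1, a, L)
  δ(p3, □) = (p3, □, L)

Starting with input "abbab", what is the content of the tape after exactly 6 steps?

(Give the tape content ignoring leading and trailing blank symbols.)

Execution trace:
Initial: [p0]abbab
Step 1: δ(p0, a) = (p3, □, R) → □[p3]bbab
Step 2: δ(p3, b) = (p1, a, L) → [p1]□abab
Step 3: δ(p1, □) = (p3, □, R) → □[p3]abab
Step 4: δ(p3, a) = (p3, b, R) → □b[p3]bab
Step 5: δ(p3, b) = (p1, a, L) → □[p1]baab
Step 6: δ(p1, b) = (p1, b, R) → □b[p1]aab

After 6 steps, the tape (ignoring leading/trailing blanks) is: baab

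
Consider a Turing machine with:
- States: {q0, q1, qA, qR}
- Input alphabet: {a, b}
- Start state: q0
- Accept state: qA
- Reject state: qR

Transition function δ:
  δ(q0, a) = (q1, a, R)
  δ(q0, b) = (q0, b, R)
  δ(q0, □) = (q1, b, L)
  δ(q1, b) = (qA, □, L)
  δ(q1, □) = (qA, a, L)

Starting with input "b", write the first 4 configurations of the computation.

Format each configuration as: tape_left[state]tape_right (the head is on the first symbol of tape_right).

Transitions applied:
Step 1: δ(q0, b) = (q0, b, R)
Step 2: δ(q0, □) = (q1, b, L)
Step 3: δ(q1, b) = (qA, □, L)

The first 4 configurations are:
[q0]b ⊢ b[q0]□ ⊢ [q1]bb ⊢ [qA]□□b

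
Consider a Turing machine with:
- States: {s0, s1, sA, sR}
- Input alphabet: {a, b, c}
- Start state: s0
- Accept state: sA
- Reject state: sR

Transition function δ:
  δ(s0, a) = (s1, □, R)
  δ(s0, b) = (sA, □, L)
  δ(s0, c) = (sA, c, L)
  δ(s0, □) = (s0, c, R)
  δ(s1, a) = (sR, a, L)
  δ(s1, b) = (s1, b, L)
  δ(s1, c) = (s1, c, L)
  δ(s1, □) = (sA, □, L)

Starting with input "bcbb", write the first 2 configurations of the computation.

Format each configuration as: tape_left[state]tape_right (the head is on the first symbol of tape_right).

Transitions applied:
Step 1: δ(s0, b) = (sA, □, L)

The first 2 configurations are:
[s0]bcbb ⊢ [sA]□□cbb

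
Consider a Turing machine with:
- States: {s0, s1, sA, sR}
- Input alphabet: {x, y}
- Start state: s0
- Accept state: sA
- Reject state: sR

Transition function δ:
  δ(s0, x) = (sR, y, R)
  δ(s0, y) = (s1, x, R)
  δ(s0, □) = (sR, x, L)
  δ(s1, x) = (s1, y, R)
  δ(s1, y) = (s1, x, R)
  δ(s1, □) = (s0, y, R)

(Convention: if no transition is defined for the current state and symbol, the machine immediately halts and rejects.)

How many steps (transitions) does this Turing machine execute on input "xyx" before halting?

Execution trace:
Initial: [s0]xyx
Step 1: δ(s0, x) = (sR, y, R) → y[sR]yx

The machine reaches the reject state sR and halts.

The machine executed 1 step before halting.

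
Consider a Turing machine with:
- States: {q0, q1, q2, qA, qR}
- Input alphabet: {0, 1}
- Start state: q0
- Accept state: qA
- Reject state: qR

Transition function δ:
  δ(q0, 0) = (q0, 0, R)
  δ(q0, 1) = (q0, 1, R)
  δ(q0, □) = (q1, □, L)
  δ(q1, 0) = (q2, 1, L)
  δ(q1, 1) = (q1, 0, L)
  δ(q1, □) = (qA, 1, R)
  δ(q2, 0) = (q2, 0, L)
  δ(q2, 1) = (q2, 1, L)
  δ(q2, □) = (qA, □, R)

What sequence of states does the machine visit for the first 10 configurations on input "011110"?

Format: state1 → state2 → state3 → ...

Execution trace:
Initial: [q0]011110
Step 1: δ(q0, 0) = (q0, 0, R) → 0[q0]11110
Step 2: δ(q0, 1) = (q0, 1, R) → 01[q0]1110
Step 3: δ(q0, 1) = (q0, 1, R) → 011[q0]110
Step 4: δ(q0, 1) = (q0, 1, R) → 0111[q0]10
Step 5: δ(q0, 1) = (q0, 1, R) → 01111[q0]0
Step 6: δ(q0, 0) = (q0, 0, R) → 011110[q0]□
Step 7: δ(q0, □) = (q1, □, L) → 01111[q1]0□
Step 8: δ(q1, 0) = (q2, 1, L) → 0111[q2]11□
Step 9: δ(q2, 1) = (q2, 1, L) → 011[q2]111□

State sequence: q0 → q0 → q0 → q0 → q0 → q0 → q0 → q1 → q2 → q2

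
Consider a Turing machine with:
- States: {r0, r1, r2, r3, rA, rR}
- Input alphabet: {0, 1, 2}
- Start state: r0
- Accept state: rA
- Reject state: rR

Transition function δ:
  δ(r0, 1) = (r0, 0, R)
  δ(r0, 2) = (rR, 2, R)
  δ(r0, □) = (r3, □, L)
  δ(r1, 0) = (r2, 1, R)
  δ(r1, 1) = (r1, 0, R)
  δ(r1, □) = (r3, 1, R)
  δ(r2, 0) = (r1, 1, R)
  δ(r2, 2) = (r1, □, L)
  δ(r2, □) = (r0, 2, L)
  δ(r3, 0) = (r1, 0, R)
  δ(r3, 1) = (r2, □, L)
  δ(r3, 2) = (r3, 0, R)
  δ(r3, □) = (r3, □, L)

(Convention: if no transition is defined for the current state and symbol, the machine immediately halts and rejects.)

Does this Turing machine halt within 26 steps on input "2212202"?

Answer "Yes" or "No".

Execution trace:
Initial: [r0]2212202
Step 1: δ(r0, 2) = (rR, 2, R) → 2[rR]212202

The machine reaches the reject state rR and halts.
The machine halted after 1 step (within the 26-step bound).

Answer: Yes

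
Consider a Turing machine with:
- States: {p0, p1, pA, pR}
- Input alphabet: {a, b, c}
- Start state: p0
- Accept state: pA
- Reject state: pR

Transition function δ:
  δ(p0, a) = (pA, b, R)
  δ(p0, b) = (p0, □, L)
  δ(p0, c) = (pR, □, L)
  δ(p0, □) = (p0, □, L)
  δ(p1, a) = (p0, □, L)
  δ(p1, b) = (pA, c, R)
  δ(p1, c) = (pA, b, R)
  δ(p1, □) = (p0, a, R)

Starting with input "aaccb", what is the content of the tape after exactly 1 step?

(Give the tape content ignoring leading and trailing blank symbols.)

Execution trace:
Initial: [p0]aaccb
Step 1: δ(p0, a) = (pA, b, R) → b[pA]accb

The machine reaches the accept state pA and halts.

After 1 step, the tape (ignoring leading/trailing blanks) is: baccb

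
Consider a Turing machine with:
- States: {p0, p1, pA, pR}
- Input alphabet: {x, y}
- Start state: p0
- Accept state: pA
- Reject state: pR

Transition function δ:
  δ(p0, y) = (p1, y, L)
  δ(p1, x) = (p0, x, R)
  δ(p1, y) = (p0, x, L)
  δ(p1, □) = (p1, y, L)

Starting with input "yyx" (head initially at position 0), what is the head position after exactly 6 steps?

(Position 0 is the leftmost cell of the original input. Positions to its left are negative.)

Execution trace (head position shown):
Step 0: [p0]yyx  (head at position 0)
Step 1: move left → [p1]□yyx  (head at position -1)
Step 2: move left → [p1]□yyyx  (head at position -2)
Step 3: move left → [p1]□yyyyx  (head at position -3)
Step 4: move left → [p1]□yyyyyx  (head at position -4)
Step 5: move left → [p1]□yyyyyyx  (head at position -5)
Step 6: move left → [p1]□yyyyyyyx  (head at position -6)

After 6 steps, the head is at position -6.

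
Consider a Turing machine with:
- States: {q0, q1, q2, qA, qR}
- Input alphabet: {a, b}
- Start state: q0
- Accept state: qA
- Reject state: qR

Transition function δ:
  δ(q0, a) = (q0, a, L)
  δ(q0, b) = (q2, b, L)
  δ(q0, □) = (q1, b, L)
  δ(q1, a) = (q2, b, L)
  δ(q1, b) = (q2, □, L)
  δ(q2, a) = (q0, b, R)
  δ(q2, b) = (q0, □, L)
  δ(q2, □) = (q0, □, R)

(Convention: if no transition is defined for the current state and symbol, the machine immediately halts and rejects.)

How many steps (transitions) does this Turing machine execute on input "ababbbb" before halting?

Execution trace:
Initial: [q0]ababbbb
Step 1: δ(q0, a) = (q0, a, L) → [q0]□ababbbb
Step 2: δ(q0, □) = (q1, b, L) → [q1]□bababbbb

No transition is defined for δ(q1, □). By convention the machine halts and rejects.

The machine executed 2 steps before halting.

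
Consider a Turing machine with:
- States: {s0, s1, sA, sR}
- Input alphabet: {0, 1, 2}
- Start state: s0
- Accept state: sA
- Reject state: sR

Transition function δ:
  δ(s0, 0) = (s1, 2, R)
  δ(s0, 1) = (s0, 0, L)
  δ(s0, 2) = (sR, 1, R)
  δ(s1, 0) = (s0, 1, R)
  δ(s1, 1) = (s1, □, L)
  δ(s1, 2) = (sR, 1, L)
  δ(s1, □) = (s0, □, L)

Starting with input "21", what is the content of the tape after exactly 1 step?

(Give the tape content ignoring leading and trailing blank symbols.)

Execution trace:
Initial: [s0]21
Step 1: δ(s0, 2) = (sR, 1, R) → 1[sR]1

The machine reaches the reject state sR and halts.

After 1 step, the tape (ignoring leading/trailing blanks) is: 11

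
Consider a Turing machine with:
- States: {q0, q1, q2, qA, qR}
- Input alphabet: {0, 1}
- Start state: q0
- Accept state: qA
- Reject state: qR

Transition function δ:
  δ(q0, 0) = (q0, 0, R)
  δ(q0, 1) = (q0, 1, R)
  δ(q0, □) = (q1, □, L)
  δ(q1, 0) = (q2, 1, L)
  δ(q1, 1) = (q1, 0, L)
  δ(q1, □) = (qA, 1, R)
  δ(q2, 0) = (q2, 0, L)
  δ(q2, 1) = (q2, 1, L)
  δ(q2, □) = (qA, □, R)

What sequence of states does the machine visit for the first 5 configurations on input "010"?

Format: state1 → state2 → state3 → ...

Execution trace:
Initial: [q0]010
Step 1: δ(q0, 0) = (q0, 0, R) → 0[q0]10
Step 2: δ(q0, 1) = (q0, 1, R) → 01[q0]0
Step 3: δ(q0, 0) = (q0, 0, R) → 010[q0]□
Step 4: δ(q0, □) = (q1, □, L) → 01[q1]0□

State sequence: q0 → q0 → q0 → q0 → q1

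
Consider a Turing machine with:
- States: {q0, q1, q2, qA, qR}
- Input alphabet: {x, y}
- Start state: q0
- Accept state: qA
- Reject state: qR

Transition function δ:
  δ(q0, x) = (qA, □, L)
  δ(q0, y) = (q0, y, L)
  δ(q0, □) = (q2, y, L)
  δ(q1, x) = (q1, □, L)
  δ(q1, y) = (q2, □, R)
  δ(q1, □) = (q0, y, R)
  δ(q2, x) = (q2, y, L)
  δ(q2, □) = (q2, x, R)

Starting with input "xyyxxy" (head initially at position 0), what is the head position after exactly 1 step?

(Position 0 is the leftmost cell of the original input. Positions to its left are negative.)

Execution trace (head position shown):
Step 0: [q0]xyyxxy  (head at position 0)
Step 1: move left → [qA]□□yyxxy  (head at position -1)

After 1 step, the head is at position -1.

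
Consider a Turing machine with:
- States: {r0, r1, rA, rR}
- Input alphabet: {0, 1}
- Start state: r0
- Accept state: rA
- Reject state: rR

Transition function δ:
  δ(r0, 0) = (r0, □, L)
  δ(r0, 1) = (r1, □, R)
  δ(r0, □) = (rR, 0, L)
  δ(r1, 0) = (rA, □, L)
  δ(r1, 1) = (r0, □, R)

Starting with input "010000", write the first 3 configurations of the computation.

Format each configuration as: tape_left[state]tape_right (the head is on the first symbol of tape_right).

Transitions applied:
Step 1: δ(r0, 0) = (r0, □, L)
Step 2: δ(r0, □) = (rR, 0, L)

The first 3 configurations are:
[r0]010000 ⊢ [r0]□□10000 ⊢ [rR]□0□10000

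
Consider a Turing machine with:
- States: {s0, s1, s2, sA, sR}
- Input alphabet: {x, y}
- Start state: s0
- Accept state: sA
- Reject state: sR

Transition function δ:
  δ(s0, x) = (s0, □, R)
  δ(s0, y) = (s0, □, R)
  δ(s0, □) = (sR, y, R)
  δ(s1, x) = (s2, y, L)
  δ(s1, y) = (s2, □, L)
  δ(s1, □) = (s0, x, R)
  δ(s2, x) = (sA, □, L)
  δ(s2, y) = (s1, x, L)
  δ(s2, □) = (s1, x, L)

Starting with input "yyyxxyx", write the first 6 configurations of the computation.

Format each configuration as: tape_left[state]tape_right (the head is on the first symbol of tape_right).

Transitions applied:
Step 1: δ(s0, y) = (s0, □, R)
Step 2: δ(s0, y) = (s0, □, R)
Step 3: δ(s0, y) = (s0, □, R)
Step 4: δ(s0, x) = (s0, □, R)
Step 5: δ(s0, x) = (s0, □, R)

The first 6 configurations are:
[s0]yyyxxyx ⊢ □[s0]yyxxyx ⊢ □□[s0]yxxyx ⊢ □□□[s0]xxyx ⊢ □□□□[s0]xyx ⊢ □□□□□[s0]yx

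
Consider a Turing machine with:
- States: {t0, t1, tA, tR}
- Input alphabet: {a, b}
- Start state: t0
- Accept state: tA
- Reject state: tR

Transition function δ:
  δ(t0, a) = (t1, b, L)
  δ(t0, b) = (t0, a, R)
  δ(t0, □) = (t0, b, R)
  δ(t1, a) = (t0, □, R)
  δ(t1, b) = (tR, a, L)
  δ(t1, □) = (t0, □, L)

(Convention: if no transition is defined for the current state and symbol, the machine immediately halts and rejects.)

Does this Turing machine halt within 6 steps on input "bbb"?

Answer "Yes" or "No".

Execution trace:
Initial: [t0]bbb
Step 1: δ(t0, b) = (t0, a, R) → a[t0]bb
Step 2: δ(t0, b) = (t0, a, R) → aa[t0]b
Step 3: δ(t0, b) = (t0, a, R) → aaa[t0]□
Step 4: δ(t0, □) = (t0, b, R) → aaab[t0]□
Step 5: δ(t0, □) = (t0, b, R) → aaabb[t0]□
Step 6: δ(t0, □) = (t0, b, R) → aaabbb[t0]□

The machine has not reached a halting state after 6 steps.
The machine did not halt within the 6-step bound.

Answer: No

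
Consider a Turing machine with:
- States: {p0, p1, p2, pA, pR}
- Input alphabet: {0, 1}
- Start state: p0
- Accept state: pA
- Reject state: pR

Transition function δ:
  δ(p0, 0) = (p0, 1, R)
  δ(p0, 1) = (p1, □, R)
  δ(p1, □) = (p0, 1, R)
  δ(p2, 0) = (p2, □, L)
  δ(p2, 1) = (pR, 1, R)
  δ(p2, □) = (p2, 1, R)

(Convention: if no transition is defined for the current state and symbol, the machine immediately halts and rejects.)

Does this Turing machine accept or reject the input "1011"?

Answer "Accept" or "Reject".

Execution trace:
Initial: [p0]1011
Step 1: δ(p0, 1) = (p1, □, R) → □[p1]011

No transition is defined for δ(p1, 0). By convention the machine halts and rejects.

Answer: Reject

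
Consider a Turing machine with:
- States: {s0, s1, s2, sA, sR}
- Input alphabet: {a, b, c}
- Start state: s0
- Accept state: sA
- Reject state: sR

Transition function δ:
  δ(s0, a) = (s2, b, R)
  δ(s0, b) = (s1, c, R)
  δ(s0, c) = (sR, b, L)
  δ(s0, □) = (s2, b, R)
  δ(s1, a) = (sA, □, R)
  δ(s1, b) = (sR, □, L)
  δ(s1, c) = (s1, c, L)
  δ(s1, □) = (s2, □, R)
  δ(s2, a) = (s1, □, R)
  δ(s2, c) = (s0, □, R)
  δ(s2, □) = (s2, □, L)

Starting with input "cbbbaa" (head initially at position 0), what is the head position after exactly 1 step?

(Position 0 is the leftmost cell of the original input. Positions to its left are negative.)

Execution trace (head position shown):
Step 0: [s0]cbbbaa  (head at position 0)
Step 1: move left → [sR]□bbbbaa  (head at position -1)

After 1 step, the head is at position -1.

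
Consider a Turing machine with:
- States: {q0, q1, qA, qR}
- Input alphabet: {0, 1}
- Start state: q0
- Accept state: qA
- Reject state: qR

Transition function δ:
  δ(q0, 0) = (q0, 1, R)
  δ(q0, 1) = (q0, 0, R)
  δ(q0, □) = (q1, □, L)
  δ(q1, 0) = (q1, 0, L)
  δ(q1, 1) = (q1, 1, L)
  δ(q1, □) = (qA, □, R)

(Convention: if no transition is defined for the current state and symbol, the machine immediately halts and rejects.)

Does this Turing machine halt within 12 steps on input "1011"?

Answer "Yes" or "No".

Execution trace:
Initial: [q0]1011
Step 1: δ(q0, 1) = (q0, 0, R) → 0[q0]011
Step 2: δ(q0, 0) = (q0, 1, R) → 01[q0]11
Step 3: δ(q0, 1) = (q0, 0, R) → 010[q0]1
Step 4: δ(q0, 1) = (q0, 0, R) → 0100[q0]□
Step 5: δ(q0, □) = (q1, □, L) → 010[q1]0□
Step 6: δ(q1, 0) = (q1, 0, L) → 01[q1]00□
Step 7: δ(q1, 0) = (q1, 0, L) → 0[q1]100□
Step 8: δ(q1, 1) = (q1, 1, L) → [q1]0100□
Step 9: δ(q1, 0) = (q1, 0, L) → [q1]□0100□
Step 10: δ(q1, □) = (qA, □, R) → □[qA]0100□

The machine reaches the accept state qA and halts.
The machine halted after 10 steps (within the 12-step bound).

Answer: Yes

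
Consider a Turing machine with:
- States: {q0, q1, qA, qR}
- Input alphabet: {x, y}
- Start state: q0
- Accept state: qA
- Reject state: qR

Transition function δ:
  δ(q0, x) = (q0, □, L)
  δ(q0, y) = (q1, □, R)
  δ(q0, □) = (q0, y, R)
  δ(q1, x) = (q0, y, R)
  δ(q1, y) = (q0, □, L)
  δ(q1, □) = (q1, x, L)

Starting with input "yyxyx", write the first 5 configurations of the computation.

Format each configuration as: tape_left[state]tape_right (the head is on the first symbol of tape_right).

Transitions applied:
Step 1: δ(q0, y) = (q1, □, R)
Step 2: δ(q1, y) = (q0, □, L)
Step 3: δ(q0, □) = (q0, y, R)
Step 4: δ(q0, □) = (q0, y, R)

The first 5 configurations are:
[q0]yyxyx ⊢ □[q1]yxyx ⊢ [q0]□□xyx ⊢ y[q0]□xyx ⊢ yy[q0]xyx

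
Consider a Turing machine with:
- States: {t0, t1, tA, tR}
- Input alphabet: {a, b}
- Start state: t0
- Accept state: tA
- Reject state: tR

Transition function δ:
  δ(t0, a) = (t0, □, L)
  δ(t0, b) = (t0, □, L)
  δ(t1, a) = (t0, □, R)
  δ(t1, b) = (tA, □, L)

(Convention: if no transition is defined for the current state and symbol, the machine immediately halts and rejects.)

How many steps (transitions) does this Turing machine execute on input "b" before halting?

Execution trace:
Initial: [t0]b
Step 1: δ(t0, b) = (t0, □, L) → [t0]□□

No transition is defined for δ(t0, □). By convention the machine halts and rejects.

The machine executed 1 step before halting.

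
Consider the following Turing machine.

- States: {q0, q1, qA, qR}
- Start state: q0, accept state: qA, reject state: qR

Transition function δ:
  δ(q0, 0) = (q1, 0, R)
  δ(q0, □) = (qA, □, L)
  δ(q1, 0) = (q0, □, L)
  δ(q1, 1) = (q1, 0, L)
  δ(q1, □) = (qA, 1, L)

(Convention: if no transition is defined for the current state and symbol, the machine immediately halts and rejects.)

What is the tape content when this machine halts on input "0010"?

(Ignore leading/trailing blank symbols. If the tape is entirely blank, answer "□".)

Execution trace:
Initial: [q0]0010
Step 1: δ(q0, 0) = (q1, 0, R) → 0[q1]010
Step 2: δ(q1, 0) = (q0, □, L) → [q0]0□10
Step 3: δ(q0, 0) = (q1, 0, R) → 0[q1]□10
Step 4: δ(q1, □) = (qA, 1, L) → [qA]0110

The machine reaches the accept state qA and halts.

Final tape (ignoring leading/trailing blanks): 0110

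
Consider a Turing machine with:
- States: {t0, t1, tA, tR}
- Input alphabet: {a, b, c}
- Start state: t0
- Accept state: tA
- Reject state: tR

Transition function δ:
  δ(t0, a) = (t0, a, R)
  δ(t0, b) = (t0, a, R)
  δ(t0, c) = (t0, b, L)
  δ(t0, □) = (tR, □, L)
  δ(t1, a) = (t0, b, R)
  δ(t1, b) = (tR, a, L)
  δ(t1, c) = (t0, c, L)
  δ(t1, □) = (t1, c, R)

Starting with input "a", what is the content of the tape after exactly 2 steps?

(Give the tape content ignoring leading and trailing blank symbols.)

Execution trace:
Initial: [t0]a
Step 1: δ(t0, a) = (t0, a, R) → a[t0]□
Step 2: δ(t0, □) = (tR, □, L) → [tR]a□

The machine reaches the reject state tR and halts.

After 2 steps, the tape (ignoring leading/trailing blanks) is: a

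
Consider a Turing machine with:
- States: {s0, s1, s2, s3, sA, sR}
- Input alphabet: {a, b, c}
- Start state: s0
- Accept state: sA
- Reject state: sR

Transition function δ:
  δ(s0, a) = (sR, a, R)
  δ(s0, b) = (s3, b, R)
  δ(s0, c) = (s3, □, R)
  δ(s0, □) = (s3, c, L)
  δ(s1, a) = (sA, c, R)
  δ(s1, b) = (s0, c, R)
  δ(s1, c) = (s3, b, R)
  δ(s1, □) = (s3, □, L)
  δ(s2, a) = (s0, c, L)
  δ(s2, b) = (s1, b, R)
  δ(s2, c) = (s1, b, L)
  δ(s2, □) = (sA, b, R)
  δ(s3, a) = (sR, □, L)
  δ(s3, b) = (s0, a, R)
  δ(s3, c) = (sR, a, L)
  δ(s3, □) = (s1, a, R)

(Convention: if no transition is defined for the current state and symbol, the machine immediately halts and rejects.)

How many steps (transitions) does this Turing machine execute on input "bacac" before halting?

Execution trace:
Initial: [s0]bacac
Step 1: δ(s0, b) = (s3, b, R) → b[s3]acac
Step 2: δ(s3, a) = (sR, □, L) → [sR]b□cac

The machine reaches the reject state sR and halts.

The machine executed 2 steps before halting.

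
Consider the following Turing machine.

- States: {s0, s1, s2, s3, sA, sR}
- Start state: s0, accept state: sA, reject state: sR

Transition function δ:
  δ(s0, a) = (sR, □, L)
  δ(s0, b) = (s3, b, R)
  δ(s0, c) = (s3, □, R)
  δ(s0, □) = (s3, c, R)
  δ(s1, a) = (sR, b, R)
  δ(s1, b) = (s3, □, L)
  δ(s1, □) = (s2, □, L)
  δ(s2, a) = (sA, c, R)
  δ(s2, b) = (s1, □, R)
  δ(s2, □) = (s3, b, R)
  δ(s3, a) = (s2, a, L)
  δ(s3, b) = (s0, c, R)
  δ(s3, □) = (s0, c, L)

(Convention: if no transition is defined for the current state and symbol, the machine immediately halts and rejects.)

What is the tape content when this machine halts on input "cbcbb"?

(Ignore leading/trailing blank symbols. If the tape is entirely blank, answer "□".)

Execution trace:
Initial: [s0]cbcbb
Step 1: δ(s0, c) = (s3, □, R) → □[s3]bcbb
Step 2: δ(s3, b) = (s0, c, R) → □c[s0]cbb
Step 3: δ(s0, c) = (s3, □, R) → □c□[s3]bb
Step 4: δ(s3, b) = (s0, c, R) → □c□c[s0]b
Step 5: δ(s0, b) = (s3, b, R) → □c□cb[s3]□
Step 6: δ(s3, □) = (s0, c, L) → □c□c[s0]bc
Step 7: δ(s0, b) = (s3, b, R) → □c□cb[s3]c

No transition is defined for δ(s3, c). By convention the machine halts and rejects.

Final tape (ignoring leading/trailing blanks): c□cbc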